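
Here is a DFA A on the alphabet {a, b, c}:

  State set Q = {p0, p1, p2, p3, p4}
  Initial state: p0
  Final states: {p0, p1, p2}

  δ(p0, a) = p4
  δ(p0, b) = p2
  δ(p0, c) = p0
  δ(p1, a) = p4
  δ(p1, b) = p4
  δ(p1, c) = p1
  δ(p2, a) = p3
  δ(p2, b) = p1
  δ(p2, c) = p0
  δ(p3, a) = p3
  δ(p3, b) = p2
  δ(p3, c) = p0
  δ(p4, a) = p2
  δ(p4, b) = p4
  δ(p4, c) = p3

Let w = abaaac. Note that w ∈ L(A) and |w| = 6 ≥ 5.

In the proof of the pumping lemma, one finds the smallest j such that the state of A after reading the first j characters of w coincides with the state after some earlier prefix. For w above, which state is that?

p4

State sequence: p0 -a-> p4 -b-> p4 -a-> p2 -a-> p3 -a-> p3 -c-> p0
First repeat at step 2: p4 was already visited.

The earliest repeat is at step j = 2: A is in p4, which it already visited at step i = 1.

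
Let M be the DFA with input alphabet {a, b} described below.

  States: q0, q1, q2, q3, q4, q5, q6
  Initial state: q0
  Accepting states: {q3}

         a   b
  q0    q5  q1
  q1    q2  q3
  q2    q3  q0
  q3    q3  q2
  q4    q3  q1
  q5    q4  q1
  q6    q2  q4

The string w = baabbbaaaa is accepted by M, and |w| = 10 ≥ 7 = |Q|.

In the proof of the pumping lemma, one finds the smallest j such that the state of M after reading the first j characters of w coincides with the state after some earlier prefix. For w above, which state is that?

Run of M on w = b a a b b b a a a a:
  step 0: q0  (start)
  step 1: q1  (read b: q0→q1)
  step 2: q2  (read a: q1→q2)
  step 3: q3  (read a: q2→q3)
  step 4: q2  (read b: q3→q2)   ← first repeat (q2 seen earlier)
  step 5: q0  (read b: q2→q0)
  step 6: q1  (read b: q0→q1)
  step 7: q2  (read a: q1→q2)
  step 8: q3  (read a: q2→q3)
  step 9: q3  (read a: q3→q3)
  step 10: q3  (read a: q3→q3)

The earliest repeat is at step j = 4: M is in q2, which it already visited at step i = 2.
Since M has 7 states, any run of length ≥ 7 visits 7+1 states, so by pigeonhole some state repeats within the first 7 steps — that repeat gives the pumpable loop.

q2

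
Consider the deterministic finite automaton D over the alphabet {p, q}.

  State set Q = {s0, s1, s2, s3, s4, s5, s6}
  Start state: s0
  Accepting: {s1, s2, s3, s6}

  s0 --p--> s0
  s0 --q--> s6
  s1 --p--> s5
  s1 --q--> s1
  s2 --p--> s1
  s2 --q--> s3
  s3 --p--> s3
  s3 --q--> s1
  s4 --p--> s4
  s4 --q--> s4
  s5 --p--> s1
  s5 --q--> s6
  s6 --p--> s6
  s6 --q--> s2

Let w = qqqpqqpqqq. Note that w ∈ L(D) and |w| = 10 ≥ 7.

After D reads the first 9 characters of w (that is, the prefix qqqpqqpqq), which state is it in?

s2

Run of D on the first 9 characters of w = q q q p q q p q q:
  step 0: s0  (start)
  step 1: s6  (read q: s0→s6)
  step 2: s2  (read q: s6→s2)
  step 3: s3  (read q: s2→s3)
  step 4: s3  (read p: s3→s3)
  step 5: s1  (read q: s3→s1)
  step 6: s1  (read q: s1→s1)
  step 7: s5  (read p: s1→s5)
  step 8: s6  (read q: s5→s6)
  step 9: s2  (read q: s6→s2)

After reading 9 characters, D is in state s2.
(This kind of state-tracing is the core of the pumping-lemma construction: with 7 states, pigeonhole forces a repeat within the first 7 steps.)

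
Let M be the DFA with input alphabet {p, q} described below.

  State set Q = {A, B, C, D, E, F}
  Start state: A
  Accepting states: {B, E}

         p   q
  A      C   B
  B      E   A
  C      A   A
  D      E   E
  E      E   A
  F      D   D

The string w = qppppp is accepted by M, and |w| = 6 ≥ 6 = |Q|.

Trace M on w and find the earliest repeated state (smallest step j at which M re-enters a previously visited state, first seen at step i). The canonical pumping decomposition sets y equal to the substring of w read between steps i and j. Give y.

State sequence: A -q-> B -p-> E -p-> E -p-> E -p-> E -p-> E
First repeat at step 3: E was already visited.

So i = 2, j = 3, giving x = w[0:2] = qp, y = w[2:3] = p, z = w[3:6] = ppp.
Check: |xy| = 3 ≤ 6 and |y| = 1 ≥ 1. Reading y takes M from E back to E, so every xyⁱz is accepted.

p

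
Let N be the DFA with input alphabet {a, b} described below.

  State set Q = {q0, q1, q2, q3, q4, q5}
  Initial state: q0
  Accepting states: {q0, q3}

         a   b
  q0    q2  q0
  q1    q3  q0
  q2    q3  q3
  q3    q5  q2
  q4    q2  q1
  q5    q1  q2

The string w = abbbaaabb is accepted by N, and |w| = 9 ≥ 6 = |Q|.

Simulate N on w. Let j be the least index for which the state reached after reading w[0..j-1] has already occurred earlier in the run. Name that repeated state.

State sequence: q0 -a-> q2 -b-> q3 -b-> q2 -b-> q3 -a-> q5 -a-> q1 -a-> q3 -b-> q2 -b-> q3
First repeat at step 3: q2 was already visited.

The earliest repeat is at step j = 3: N is in q2, which it already visited at step i = 1.
Pumping length from the standard proof: p = 6 (the number of states). The repeated state found above gives |xy| = j ≤ 6 and |y| = j − i ≥ 1.

q2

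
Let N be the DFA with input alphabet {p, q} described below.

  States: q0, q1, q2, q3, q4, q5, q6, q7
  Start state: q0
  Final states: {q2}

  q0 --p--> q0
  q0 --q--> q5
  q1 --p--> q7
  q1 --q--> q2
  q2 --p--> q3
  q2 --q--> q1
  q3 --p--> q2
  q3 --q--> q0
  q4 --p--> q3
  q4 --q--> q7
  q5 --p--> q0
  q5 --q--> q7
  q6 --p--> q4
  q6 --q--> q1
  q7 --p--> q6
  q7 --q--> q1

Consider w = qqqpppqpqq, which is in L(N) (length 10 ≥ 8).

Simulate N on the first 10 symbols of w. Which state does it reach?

Run of N on the first 10 characters of w = q q q p p p q p q q:
  step 0: q0  (start)
  step 1: q5  (read q: q0→q5)
  step 2: q7  (read q: q5→q7)
  step 3: q1  (read q: q7→q1)
  step 4: q7  (read p: q1→q7)
  step 5: q6  (read p: q7→q6)
  step 6: q4  (read p: q6→q4)
  step 7: q7  (read q: q4→q7)
  step 8: q6  (read p: q7→q6)
  step 9: q1  (read q: q6→q1)
  step 10: q2  (read q: q1→q2)

After reading 10 characters, N is in state q2.

q2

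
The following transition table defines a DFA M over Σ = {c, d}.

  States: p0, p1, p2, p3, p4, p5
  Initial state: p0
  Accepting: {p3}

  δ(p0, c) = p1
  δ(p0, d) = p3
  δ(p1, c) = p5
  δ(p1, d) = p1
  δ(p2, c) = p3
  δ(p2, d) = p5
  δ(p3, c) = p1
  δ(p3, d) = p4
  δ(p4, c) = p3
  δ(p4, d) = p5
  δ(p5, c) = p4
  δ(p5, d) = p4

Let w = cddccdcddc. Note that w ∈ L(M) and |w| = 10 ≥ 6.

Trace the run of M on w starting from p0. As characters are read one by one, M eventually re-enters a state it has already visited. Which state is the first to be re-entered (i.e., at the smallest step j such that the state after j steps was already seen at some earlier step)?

p1

State sequence: p0 -c-> p1 -d-> p1 -d-> p1 -c-> p5 -c-> p4 -d-> p5 -c-> p4 -d-> p5 -d-> p4 -c-> p3
First repeat at step 2: p1 was already visited.

The earliest repeat is at step j = 2: M is in p1, which it already visited at step i = 1.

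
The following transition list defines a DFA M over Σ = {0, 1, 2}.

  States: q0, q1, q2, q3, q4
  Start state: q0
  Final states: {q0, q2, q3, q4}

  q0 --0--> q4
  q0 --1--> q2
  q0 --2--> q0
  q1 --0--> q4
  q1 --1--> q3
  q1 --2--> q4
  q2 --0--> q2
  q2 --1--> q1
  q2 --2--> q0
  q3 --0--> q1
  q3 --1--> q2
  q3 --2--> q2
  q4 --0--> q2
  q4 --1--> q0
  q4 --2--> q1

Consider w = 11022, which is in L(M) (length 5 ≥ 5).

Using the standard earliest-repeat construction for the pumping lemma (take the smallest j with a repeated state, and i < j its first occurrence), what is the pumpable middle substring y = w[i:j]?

02

State sequence: q0 -1-> q2 -1-> q1 -0-> q4 -2-> q1 -2-> q4
First repeat at step 4: q1 was already visited.

So i = 2, j = 4, giving x = w[0:2] = 11, y = w[2:4] = 02, z = w[4:5] = 2.
Check: |xy| = 4 ≤ 5 and |y| = 2 ≥ 1. Reading y takes M from q1 back to q1, so every xyⁱz is accepted.
The DFA has 5 states, so the proof of the pumping lemma guarantees a repeated state among the first 5+1 visited; the segment between the two visits is the pumpable y.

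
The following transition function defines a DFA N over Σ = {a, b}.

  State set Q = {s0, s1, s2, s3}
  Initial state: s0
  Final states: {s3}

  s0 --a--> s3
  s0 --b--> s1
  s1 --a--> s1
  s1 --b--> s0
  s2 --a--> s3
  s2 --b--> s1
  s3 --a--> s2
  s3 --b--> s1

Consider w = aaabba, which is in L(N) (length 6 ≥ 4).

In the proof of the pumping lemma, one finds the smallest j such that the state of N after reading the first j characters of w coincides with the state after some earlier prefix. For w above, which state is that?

s3

State sequence: s0 -a-> s3 -a-> s2 -a-> s3 -b-> s1 -b-> s0 -a-> s3
First repeat at step 3: s3 was already visited.

The earliest repeat is at step j = 3: N is in s3, which it already visited at step i = 1.
Pumping length from the standard proof: p = 4 (the number of states). The repeated state found above gives |xy| = j ≤ 4 and |y| = j − i ≥ 1.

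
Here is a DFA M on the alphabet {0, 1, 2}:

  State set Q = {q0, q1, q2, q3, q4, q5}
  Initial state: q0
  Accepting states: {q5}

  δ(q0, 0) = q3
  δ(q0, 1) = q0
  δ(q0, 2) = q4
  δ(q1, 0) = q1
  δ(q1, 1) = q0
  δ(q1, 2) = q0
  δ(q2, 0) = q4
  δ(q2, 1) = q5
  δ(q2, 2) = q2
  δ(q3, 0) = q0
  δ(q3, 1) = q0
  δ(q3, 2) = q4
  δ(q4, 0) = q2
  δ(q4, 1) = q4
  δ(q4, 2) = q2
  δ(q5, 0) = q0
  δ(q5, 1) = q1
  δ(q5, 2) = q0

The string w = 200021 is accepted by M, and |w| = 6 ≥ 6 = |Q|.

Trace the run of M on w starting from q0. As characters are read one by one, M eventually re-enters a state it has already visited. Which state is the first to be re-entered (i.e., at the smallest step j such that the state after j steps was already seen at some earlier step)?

State sequence: q0 -2-> q4 -0-> q2 -0-> q4 -0-> q2 -2-> q2 -1-> q5
First repeat at step 3: q4 was already visited.

The earliest repeat is at step j = 3: M is in q4, which it already visited at step i = 1.
The DFA has 6 states, so the proof of the pumping lemma guarantees a repeated state among the first 6+1 visited; the segment between the two visits is the pumpable y.

q4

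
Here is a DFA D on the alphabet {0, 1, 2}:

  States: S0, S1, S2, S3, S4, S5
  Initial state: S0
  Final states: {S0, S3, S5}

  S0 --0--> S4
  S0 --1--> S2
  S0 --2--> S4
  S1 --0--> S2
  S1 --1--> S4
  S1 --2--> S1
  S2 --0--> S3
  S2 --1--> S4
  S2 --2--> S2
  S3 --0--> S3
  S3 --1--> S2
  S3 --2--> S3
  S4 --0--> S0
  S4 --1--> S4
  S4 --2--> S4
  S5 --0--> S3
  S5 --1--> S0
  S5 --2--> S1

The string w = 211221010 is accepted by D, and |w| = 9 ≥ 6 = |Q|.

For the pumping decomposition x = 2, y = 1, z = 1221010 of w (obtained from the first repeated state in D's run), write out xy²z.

xy^2z = 2·1·1·1221010 = 2111221010.
Reading y = 1 takes D from S4 back to S4, so after x·y·y the machine is still in S4, and z then leads to the accepting state S3. Hence 2111221010 ∈ L(D).

2111221010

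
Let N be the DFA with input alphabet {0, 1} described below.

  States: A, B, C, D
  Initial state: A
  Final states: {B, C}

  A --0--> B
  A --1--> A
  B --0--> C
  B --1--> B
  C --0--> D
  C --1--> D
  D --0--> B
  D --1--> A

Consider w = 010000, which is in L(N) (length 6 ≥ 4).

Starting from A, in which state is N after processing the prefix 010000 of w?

Run of N on the first 6 characters of w = 0 1 0 0 0 0:
  step 0: A  (start)
  step 1: B  (read 0: A→B)
  step 2: B  (read 1: B→B)
  step 3: C  (read 0: B→C)
  step 4: D  (read 0: C→D)
  step 5: B  (read 0: D→B)
  step 6: C  (read 0: B→C)

After reading 6 characters, N is in state C.

C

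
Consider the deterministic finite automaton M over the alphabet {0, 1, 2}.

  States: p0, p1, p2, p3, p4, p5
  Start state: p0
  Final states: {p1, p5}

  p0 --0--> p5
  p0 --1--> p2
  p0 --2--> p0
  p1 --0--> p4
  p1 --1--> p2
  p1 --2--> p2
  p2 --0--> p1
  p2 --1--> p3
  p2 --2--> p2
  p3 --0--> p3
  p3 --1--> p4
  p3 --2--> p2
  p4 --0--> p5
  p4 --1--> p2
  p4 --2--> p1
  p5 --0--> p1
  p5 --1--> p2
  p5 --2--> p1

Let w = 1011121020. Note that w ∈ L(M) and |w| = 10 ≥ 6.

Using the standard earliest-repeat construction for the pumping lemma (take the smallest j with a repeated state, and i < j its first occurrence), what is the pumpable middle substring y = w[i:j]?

Run of M on w = 1 0 1 1 1 2 1 0 2 0:
  step 0: p0  (start)
  step 1: p2  (read 1: p0→p2)
  step 2: p1  (read 0: p2→p1)
  step 3: p2  (read 1: p1→p2)   ← first repeat (p2 seen earlier)
  step 4: p3  (read 1: p2→p3)
  step 5: p4  (read 1: p3→p4)
  step 6: p1  (read 2: p4→p1)
  step 7: p2  (read 1: p1→p2)
  step 8: p1  (read 0: p2→p1)
  step 9: p2  (read 2: p1→p2)
  step 10: p1  (read 0: p2→p1)

So i = 1, j = 3, giving x = w[0:1] = 1, y = w[1:3] = 01, z = w[3:10] = 1121020.
Check: |xy| = 3 ≤ 6 and |y| = 2 ≥ 1. Reading y takes M from p2 back to p2, so every xyⁱz is accepted.

01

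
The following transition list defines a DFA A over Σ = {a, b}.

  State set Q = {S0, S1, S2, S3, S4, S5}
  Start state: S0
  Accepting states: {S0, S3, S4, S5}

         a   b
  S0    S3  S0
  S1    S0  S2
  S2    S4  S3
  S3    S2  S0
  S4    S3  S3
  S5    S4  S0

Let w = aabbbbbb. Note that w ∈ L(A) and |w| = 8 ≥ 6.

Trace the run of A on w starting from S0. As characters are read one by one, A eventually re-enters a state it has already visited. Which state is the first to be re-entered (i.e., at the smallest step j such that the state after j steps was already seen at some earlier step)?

S3

State sequence: S0 -a-> S3 -a-> S2 -b-> S3 -b-> S0 -b-> S0 -b-> S0 -b-> S0 -b-> S0
First repeat at step 3: S3 was already visited.

The earliest repeat is at step j = 3: A is in S3, which it already visited at step i = 1.
Pumping length from the standard proof: p = 6 (the number of states). The repeated state found above gives |xy| = j ≤ 6 and |y| = j − i ≥ 1.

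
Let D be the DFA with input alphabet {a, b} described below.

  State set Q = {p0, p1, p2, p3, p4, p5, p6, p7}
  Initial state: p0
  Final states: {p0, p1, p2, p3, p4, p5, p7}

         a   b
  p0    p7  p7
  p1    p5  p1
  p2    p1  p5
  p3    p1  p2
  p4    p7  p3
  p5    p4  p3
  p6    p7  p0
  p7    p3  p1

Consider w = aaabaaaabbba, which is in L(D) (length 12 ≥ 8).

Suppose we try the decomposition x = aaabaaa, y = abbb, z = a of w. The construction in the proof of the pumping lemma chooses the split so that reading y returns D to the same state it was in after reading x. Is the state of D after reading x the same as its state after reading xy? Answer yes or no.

no

State sequence: p0 -a-> p7 -a-> p3 -a-> p1 -b-> p1 -a-> p5 -a-> p4 -a-> p7 -a-> p3 -b-> p2 -b-> p5 -b-> p3

After x (step 7): p7. After xy (step 11): p3.
They differ (p7 ≠ p3), so y is not a cycle from the state after x; this split is not the one the pumping-lemma construction produces, and pumping y need not keep the string in L(D).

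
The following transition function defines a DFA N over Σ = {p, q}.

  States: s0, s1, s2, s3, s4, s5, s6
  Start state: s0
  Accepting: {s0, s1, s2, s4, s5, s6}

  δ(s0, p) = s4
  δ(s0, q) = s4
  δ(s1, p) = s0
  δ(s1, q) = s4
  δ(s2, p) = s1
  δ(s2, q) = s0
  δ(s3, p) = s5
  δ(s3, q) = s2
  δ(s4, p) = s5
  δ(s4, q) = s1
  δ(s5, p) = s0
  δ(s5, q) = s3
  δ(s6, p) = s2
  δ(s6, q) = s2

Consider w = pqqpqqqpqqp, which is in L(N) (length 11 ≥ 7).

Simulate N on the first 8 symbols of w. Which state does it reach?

s4

State sequence: s0 -p-> s4 -q-> s1 -q-> s4 -p-> s5 -q-> s3 -q-> s2 -q-> s0 -p-> s4

After reading 8 characters, N is in state s4.
(This kind of state-tracing is the core of the pumping-lemma construction: with 7 states, pigeonhole forces a repeat within the first 7 steps.)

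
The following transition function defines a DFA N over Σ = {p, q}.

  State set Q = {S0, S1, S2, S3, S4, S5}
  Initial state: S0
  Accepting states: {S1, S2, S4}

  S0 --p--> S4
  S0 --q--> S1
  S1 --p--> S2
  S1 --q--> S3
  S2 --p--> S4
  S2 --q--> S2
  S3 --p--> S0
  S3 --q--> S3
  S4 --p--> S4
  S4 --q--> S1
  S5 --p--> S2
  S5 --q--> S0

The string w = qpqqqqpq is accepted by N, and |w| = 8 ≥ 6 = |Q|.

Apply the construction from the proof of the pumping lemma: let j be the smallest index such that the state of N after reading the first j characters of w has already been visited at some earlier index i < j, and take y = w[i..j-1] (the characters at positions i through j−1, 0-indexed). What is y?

State sequence: S0 -q-> S1 -p-> S2 -q-> S2 -q-> S2 -q-> S2 -q-> S2 -p-> S4 -q-> S1
First repeat at step 3: S2 was already visited.

So i = 2, j = 3, giving x = w[0:2] = qp, y = w[2:3] = q, z = w[3:8] = qqqpq.
Check: |xy| = 3 ≤ 6 and |y| = 1 ≥ 1. Reading y takes N from S2 back to S2, so every xyⁱz is accepted.
With |Q| = 6, pigeonhole forces a state repeat no later than step 6; the substring read between the first and second visits to that state can be pumped.

q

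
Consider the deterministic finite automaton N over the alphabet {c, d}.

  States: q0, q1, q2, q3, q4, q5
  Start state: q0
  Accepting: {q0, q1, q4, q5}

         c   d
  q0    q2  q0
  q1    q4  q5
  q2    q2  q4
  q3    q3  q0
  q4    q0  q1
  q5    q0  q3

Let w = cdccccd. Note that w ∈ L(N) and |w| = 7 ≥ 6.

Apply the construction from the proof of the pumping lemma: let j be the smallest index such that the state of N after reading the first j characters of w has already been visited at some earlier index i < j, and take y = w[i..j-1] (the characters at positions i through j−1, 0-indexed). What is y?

cdc

State sequence: q0 -c-> q2 -d-> q4 -c-> q0 -c-> q2 -c-> q2 -c-> q2 -d-> q4
First repeat at step 3: q0 was already visited.

So i = 0, j = 3, giving x = w[0:0] = ε, y = w[0:3] = cdc, z = w[3:7] = cccd.
Check: |xy| = 3 ≤ 6 and |y| = 3 ≥ 1. Reading y takes N from q0 back to q0, so every xyⁱz is accepted.
The DFA has 6 states, so the proof of the pumping lemma guarantees a repeated state among the first 6+1 visited; the segment between the two visits is the pumpable y.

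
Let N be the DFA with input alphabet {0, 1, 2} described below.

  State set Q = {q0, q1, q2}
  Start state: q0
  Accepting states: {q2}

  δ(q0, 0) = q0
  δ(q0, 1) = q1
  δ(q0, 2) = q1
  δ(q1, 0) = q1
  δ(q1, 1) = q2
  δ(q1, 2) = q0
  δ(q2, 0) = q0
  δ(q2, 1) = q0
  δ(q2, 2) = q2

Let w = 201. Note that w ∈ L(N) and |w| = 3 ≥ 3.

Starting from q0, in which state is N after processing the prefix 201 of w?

q2

State sequence: q0 -2-> q1 -0-> q1 -1-> q2

After reading 3 characters, N is in state q2.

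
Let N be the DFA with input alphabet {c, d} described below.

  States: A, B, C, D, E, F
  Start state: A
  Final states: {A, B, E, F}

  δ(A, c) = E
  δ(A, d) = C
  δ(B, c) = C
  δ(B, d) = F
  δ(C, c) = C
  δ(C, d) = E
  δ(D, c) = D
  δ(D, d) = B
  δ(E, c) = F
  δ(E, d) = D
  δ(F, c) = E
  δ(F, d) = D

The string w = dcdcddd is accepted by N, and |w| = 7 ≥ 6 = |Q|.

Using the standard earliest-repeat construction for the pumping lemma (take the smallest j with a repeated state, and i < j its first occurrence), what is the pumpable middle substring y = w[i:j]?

c

Run of N on w = d c d c d d d:
  step 0: A  (start)
  step 1: C  (read d: A→C)
  step 2: C  (read c: C→C)   ← first repeat (C seen earlier)
  step 3: E  (read d: C→E)
  step 4: F  (read c: E→F)
  step 5: D  (read d: F→D)
  step 6: B  (read d: D→B)
  step 7: F  (read d: B→F)

So i = 1, j = 2, giving x = w[0:1] = d, y = w[1:2] = c, z = w[2:7] = dcddd.
Check: |xy| = 2 ≤ 6 and |y| = 1 ≥ 1. Reading y takes N from C back to C, so every xyⁱz is accepted.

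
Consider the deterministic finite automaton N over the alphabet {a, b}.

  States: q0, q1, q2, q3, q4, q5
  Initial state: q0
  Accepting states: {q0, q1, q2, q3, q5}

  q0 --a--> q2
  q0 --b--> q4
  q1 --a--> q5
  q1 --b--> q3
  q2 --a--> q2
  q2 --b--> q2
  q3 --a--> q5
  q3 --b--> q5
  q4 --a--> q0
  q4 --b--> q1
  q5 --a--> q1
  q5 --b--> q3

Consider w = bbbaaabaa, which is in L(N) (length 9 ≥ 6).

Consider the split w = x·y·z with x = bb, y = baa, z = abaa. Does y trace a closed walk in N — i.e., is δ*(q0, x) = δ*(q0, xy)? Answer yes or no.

yes

State sequence: q0 -b-> q4 -b-> q1 -b-> q3 -a-> q5 -a-> q1

After x (step 2): q1. After xy (step 5): q1.
They match, so y = baa drives N around a cycle from q1 back to itself; pumping y any number of times keeps N in q1 before reading z, and xyⁱz ∈ L(N) for every i ≥ 0.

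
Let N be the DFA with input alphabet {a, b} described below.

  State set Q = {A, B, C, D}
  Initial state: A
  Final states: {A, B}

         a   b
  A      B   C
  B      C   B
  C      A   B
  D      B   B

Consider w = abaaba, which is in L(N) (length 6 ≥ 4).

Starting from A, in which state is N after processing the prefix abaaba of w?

A

State sequence: A -a-> B -b-> B -a-> C -a-> A -b-> C -a-> A

After reading 6 characters, N is in state A.
(This kind of state-tracing is the core of the pumping-lemma construction: with 4 states, pigeonhole forces a repeat within the first 4 steps.)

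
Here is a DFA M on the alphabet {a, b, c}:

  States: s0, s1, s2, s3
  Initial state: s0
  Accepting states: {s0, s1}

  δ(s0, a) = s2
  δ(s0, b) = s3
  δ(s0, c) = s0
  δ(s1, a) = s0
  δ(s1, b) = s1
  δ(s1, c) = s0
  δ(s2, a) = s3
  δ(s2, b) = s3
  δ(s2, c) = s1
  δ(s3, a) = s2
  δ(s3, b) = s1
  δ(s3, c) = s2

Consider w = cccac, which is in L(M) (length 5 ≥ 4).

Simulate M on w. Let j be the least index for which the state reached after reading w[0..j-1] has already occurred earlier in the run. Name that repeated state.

s0

Run of M on w = c c c a c:
  step 0: s0  (start)
  step 1: s0  (read c: s0→s0)   ← first repeat (s0 seen earlier)
  step 2: s0  (read c: s0→s0)
  step 3: s0  (read c: s0→s0)
  step 4: s2  (read a: s0→s2)
  step 5: s1  (read c: s2→s1)

The earliest repeat is at step j = 1: M is in s0, which it already visited at step i = 0.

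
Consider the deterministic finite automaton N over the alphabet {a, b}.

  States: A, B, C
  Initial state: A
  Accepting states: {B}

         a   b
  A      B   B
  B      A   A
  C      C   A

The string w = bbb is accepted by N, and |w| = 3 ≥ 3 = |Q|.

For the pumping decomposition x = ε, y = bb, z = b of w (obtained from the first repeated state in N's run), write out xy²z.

xy^2z = ε·bb·bb·b = bbbbb.
Reading y = bb takes N from A back to A, so after x·y·y the machine is still in A, and z then leads to the accepting state B. Hence bbbbb ∈ L(N).

bbbbb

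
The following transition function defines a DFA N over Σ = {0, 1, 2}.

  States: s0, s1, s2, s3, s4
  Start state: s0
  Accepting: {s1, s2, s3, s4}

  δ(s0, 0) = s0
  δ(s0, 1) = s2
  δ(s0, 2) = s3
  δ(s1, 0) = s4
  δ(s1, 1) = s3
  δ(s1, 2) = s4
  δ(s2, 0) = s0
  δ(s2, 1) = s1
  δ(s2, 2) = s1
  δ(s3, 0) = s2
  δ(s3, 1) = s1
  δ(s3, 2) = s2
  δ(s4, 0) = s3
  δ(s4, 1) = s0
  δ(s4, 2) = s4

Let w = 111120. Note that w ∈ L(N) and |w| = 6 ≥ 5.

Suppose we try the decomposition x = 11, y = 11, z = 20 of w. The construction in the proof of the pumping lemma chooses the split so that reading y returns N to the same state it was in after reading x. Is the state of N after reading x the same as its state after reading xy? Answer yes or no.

yes

State sequence: s0 -1-> s2 -1-> s1 -1-> s3 -1-> s1

After x (step 2): s1. After xy (step 4): s1.
They match, so y = 11 drives N around a cycle from s1 back to itself; pumping y any number of times keeps N in s1 before reading z, and xyⁱz ∈ L(N) for every i ≥ 0.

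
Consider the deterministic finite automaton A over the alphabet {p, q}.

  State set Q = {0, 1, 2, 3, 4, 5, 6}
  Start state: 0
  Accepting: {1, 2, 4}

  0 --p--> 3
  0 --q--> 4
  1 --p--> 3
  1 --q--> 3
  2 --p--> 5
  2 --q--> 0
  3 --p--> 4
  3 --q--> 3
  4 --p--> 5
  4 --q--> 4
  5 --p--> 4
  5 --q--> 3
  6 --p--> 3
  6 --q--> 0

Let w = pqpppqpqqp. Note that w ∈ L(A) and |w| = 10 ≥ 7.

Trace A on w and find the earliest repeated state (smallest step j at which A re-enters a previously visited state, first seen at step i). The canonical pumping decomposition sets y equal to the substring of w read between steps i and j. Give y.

State sequence: 0 -p-> 3 -q-> 3 -p-> 4 -p-> 5 -p-> 4 -q-> 4 -p-> 5 -q-> 3 -q-> 3 -p-> 4
First repeat at step 2: 3 was already visited.

So i = 1, j = 2, giving x = w[0:1] = p, y = w[1:2] = q, z = w[2:10] = pppqpqqp.
Check: |xy| = 2 ≤ 7 and |y| = 1 ≥ 1. Reading y takes A from 3 back to 3, so every xyⁱz is accepted.

q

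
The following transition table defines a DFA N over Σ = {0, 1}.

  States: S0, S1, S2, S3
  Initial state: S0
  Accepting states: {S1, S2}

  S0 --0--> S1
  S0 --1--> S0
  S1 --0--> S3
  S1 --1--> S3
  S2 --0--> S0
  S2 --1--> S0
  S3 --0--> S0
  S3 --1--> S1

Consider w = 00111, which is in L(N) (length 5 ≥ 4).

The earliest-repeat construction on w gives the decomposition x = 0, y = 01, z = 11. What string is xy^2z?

xy^2z = 0·01·01·11 = 0010111.
Reading y = 01 takes N from S1 back to S1, so after x·y·y the machine is still in S1, and z then leads to the accepting state S1. Hence 0010111 ∈ L(N).

0010111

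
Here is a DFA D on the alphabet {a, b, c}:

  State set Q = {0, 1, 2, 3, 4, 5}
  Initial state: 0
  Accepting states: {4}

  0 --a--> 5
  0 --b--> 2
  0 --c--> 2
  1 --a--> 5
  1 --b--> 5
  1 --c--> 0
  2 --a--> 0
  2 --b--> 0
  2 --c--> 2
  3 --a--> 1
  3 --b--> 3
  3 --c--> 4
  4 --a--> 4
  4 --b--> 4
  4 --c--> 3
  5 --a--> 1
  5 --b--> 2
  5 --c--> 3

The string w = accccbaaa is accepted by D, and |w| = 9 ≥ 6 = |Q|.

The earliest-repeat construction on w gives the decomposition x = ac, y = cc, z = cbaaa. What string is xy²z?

xy^2z = ac·cc·cc·cbaaa = accccccbaaa.
Reading y = cc takes D from 3 back to 3, so after x·y·y the machine is still in 3, and z then leads to the accepting state 4. Hence accccccbaaa ∈ L(D).

accccccbaaa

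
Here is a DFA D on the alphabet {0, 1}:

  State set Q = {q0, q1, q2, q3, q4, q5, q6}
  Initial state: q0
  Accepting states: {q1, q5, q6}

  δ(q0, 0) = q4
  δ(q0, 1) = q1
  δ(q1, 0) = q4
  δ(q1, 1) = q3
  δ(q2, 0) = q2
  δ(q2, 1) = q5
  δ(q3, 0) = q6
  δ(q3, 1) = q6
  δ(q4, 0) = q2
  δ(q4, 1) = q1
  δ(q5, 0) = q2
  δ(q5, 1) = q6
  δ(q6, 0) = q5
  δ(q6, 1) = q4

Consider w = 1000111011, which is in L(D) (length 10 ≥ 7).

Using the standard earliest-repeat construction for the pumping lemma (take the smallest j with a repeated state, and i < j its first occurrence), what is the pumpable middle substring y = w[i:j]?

0

State sequence: q0 -1-> q1 -0-> q4 -0-> q2 -0-> q2 -1-> q5 -1-> q6 -1-> q4 -0-> q2 -1-> q5 -1-> q6
First repeat at step 4: q2 was already visited.

So i = 3, j = 4, giving x = w[0:3] = 100, y = w[3:4] = 0, z = w[4:10] = 111011.
Check: |xy| = 4 ≤ 7 and |y| = 1 ≥ 1. Reading y takes D from q2 back to q2, so every xyⁱz is accepted.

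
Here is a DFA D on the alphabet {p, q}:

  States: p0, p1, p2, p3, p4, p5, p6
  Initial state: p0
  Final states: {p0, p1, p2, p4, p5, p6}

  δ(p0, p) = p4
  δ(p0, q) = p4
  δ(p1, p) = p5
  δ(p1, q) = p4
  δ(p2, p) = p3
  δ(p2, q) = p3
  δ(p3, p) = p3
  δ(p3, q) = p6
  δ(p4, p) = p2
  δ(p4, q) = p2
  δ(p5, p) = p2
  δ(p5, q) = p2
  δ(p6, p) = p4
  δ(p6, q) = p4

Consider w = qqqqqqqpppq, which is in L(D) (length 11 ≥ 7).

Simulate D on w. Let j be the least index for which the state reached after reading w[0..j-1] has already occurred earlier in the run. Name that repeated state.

State sequence: p0 -q-> p4 -q-> p2 -q-> p3 -q-> p6 -q-> p4 -q-> p2 -q-> p3 -p-> p3 -p-> p3 -p-> p3 -q-> p6
First repeat at step 5: p4 was already visited.

The earliest repeat is at step j = 5: D is in p4, which it already visited at step i = 1.

p4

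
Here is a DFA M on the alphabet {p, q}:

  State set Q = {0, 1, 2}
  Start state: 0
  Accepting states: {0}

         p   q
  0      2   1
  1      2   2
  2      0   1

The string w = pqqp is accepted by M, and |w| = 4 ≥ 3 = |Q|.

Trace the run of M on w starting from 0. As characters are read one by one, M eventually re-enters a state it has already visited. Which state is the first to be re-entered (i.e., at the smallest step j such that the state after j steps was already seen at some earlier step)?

2

State sequence: 0 -p-> 2 -q-> 1 -q-> 2 -p-> 0
First repeat at step 3: 2 was already visited.

The earliest repeat is at step j = 3: M is in 2, which it already visited at step i = 1.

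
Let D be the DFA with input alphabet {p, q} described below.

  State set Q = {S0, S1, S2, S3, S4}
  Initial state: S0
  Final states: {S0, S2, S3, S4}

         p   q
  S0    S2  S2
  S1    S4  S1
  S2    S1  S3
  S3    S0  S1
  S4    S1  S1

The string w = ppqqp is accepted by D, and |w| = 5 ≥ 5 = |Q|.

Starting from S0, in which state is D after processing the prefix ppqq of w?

Run of D on the first 4 characters of w = p p q q:
  step 0: S0  (start)
  step 1: S2  (read p: S0→S2)
  step 2: S1  (read p: S2→S1)
  step 3: S1  (read q: S1→S1)
  step 4: S1  (read q: S1→S1)

After reading 4 characters, D is in state S1.
(This kind of state-tracing is the core of the pumping-lemma construction: with 5 states, pigeonhole forces a repeat within the first 5 steps.)

S1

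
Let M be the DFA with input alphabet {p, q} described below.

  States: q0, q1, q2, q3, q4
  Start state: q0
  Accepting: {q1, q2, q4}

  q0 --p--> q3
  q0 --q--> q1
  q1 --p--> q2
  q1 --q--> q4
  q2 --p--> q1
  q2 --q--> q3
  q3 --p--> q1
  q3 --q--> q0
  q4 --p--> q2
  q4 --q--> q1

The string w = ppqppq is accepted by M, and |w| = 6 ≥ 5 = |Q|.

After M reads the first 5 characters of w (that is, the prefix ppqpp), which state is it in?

q1

State sequence: q0 -p-> q3 -p-> q1 -q-> q4 -p-> q2 -p-> q1

After reading 5 characters, M is in state q1.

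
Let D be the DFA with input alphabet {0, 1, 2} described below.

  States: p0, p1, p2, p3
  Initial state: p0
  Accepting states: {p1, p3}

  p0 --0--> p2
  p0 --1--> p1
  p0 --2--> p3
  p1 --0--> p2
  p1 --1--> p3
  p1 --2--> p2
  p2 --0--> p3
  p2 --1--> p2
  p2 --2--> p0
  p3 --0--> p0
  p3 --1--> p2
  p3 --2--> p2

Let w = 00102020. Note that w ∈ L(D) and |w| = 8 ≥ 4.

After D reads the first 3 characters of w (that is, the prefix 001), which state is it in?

p2

Run of D on the first 3 characters of w = 0 0 1:
  step 0: p0  (start)
  step 1: p2  (read 0: p0→p2)
  step 2: p3  (read 0: p2→p3)
  step 3: p2  (read 1: p3→p2)

After reading 3 characters, D is in state p2.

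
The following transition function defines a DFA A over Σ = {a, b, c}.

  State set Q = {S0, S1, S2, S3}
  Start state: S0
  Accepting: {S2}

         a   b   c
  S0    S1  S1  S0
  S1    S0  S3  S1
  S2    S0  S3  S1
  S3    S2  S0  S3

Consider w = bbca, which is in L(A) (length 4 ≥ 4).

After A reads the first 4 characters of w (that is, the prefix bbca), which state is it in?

S2

Run of A on the first 4 characters of w = b b c a:
  step 0: S0  (start)
  step 1: S1  (read b: S0→S1)
  step 2: S3  (read b: S1→S3)
  step 3: S3  (read c: S3→S3)
  step 4: S2  (read a: S3→S2)

After reading 4 characters, A is in state S2.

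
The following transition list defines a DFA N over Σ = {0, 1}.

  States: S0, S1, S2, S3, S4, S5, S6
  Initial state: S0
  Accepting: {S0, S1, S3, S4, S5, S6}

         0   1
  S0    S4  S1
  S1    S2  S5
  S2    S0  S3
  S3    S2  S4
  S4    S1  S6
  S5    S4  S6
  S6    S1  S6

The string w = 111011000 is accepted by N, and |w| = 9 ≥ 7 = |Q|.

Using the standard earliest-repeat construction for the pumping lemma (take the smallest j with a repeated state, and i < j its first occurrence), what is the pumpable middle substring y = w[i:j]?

110

State sequence: S0 -1-> S1 -1-> S5 -1-> S6 -0-> S1 -1-> S5 -1-> S6 -0-> S1 -0-> S2 -0-> S0
First repeat at step 4: S1 was already visited.

So i = 1, j = 4, giving x = w[0:1] = 1, y = w[1:4] = 110, z = w[4:9] = 11000.
Check: |xy| = 4 ≤ 7 and |y| = 3 ≥ 1. Reading y takes N from S1 back to S1, so every xyⁱz is accepted.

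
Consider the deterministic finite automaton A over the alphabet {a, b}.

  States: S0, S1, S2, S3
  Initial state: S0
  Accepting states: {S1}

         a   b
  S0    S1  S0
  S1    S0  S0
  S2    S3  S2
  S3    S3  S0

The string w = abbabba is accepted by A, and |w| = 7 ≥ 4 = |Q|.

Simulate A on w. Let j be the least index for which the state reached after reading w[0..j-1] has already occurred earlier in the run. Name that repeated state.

S0

Run of A on w = a b b a b b a:
  step 0: S0  (start)
  step 1: S1  (read a: S0→S1)
  step 2: S0  (read b: S1→S0)   ← first repeat (S0 seen earlier)
  step 3: S0  (read b: S0→S0)
  step 4: S1  (read a: S0→S1)
  step 5: S0  (read b: S1→S0)
  step 6: S0  (read b: S0→S0)
  step 7: S1  (read a: S0→S1)

The earliest repeat is at step j = 2: A is in S0, which it already visited at step i = 0.
With |Q| = 4, pigeonhole forces a state repeat no later than step 4; the substring read between the first and second visits to that state can be pumped.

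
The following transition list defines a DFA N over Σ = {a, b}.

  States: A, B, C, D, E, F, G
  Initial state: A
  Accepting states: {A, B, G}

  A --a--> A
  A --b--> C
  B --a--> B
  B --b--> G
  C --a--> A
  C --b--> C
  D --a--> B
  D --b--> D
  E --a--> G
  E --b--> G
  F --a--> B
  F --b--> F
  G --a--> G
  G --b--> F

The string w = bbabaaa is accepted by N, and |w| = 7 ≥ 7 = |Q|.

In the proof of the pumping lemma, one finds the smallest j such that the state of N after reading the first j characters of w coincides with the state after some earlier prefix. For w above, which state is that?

State sequence: A -b-> C -b-> C -a-> A -b-> C -a-> A -a-> A -a-> A
First repeat at step 2: C was already visited.

The earliest repeat is at step j = 2: N is in C, which it already visited at step i = 1.
The DFA has 7 states, so the proof of the pumping lemma guarantees a repeated state among the first 7+1 visited; the segment between the two visits is the pumpable y.

C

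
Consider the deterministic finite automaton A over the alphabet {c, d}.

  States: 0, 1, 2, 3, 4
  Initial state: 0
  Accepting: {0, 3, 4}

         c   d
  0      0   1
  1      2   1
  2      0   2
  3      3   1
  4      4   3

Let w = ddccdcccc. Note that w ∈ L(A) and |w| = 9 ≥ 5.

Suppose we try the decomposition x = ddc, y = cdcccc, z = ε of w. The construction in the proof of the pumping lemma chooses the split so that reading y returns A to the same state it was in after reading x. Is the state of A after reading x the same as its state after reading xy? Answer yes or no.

no

State sequence: 0 -d-> 1 -d-> 1 -c-> 2 -c-> 0 -d-> 1 -c-> 2 -c-> 0 -c-> 0 -c-> 0

After x (step 3): 2. After xy (step 9): 0.
They differ (2 ≠ 0), so y is not a cycle from the state after x; this split is not the one the pumping-lemma construction produces, and pumping y need not keep the string in L(A).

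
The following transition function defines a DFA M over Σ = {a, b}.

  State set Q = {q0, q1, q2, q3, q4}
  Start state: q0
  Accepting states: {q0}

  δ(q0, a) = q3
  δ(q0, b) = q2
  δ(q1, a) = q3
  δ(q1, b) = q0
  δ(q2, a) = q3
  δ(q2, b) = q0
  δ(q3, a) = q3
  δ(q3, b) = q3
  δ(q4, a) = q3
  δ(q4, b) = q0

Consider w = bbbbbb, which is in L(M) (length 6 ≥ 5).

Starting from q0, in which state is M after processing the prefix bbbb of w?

Run of M on the first 4 characters of w = b b b b:
  step 0: q0  (start)
  step 1: q2  (read b: q0→q2)
  step 2: q0  (read b: q2→q0)
  step 3: q2  (read b: q0→q2)
  step 4: q0  (read b: q2→q0)

After reading 4 characters, M is in state q0.
(This kind of state-tracing is the core of the pumping-lemma construction: with 5 states, pigeonhole forces a repeat within the first 5 steps.)

q0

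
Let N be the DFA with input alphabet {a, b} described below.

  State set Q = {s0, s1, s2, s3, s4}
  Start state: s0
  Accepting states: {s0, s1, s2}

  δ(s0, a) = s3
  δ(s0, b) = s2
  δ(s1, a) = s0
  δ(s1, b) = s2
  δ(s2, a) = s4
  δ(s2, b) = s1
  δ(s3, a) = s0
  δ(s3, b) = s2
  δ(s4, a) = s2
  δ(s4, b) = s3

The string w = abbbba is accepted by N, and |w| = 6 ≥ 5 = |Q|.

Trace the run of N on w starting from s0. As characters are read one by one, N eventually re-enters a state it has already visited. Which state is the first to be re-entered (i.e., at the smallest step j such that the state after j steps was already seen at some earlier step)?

s2

Run of N on w = a b b b b a:
  step 0: s0  (start)
  step 1: s3  (read a: s0→s3)
  step 2: s2  (read b: s3→s2)
  step 3: s1  (read b: s2→s1)
  step 4: s2  (read b: s1→s2)   ← first repeat (s2 seen earlier)
  step 5: s1  (read b: s2→s1)
  step 6: s0  (read a: s1→s0)

The earliest repeat is at step j = 4: N is in s2, which it already visited at step i = 2.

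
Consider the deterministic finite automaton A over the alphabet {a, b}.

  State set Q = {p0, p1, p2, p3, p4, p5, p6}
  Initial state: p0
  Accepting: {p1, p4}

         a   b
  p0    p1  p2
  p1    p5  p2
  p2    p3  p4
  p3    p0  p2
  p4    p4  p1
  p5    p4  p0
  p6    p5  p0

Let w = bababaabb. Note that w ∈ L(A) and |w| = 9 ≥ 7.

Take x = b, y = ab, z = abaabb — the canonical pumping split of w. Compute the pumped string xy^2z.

xy^2z = b·ab·ab·abaabb = babababaabb.
Reading y = ab takes A from p2 back to p2, so after x·y·y the machine is still in p2, and z then leads to the accepting state p4. Hence babababaabb ∈ L(A).

babababaabb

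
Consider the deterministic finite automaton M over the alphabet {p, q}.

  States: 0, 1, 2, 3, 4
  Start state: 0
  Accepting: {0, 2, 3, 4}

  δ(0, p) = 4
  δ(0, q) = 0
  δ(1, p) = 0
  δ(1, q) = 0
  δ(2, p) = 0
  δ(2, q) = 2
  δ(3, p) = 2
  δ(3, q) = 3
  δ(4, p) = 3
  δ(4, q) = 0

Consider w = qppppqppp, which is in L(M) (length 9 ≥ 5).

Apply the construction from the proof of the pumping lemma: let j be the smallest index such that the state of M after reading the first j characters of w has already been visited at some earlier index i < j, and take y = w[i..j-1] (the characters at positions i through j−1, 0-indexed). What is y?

Run of M on w = q p p p p q p p p:
  step 0: 0  (start)
  step 1: 0  (read q: 0→0)   ← first repeat (0 seen earlier)
  step 2: 4  (read p: 0→4)
  step 3: 3  (read p: 4→3)
  step 4: 2  (read p: 3→2)
  step 5: 0  (read p: 2→0)
  step 6: 0  (read q: 0→0)
  step 7: 4  (read p: 0→4)
  step 8: 3  (read p: 4→3)
  step 9: 2  (read p: 3→2)

So i = 0, j = 1, giving x = w[0:0] = ε, y = w[0:1] = q, z = w[1:9] = ppppqppp.
Check: |xy| = 1 ≤ 5 and |y| = 1 ≥ 1. Reading y takes M from 0 back to 0, so every xyⁱz is accepted.

q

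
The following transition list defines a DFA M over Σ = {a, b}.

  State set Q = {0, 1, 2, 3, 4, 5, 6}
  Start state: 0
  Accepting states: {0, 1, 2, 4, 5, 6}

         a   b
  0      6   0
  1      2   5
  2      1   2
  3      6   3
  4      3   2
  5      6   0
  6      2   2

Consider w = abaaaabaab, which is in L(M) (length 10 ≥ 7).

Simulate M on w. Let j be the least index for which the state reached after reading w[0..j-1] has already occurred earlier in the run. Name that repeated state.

State sequence: 0 -a-> 6 -b-> 2 -a-> 1 -a-> 2 -a-> 1 -a-> 2 -b-> 2 -a-> 1 -a-> 2 -b-> 2
First repeat at step 4: 2 was already visited.

The earliest repeat is at step j = 4: M is in 2, which it already visited at step i = 2.
Pumping length from the standard proof: p = 7 (the number of states). The repeated state found above gives |xy| = j ≤ 7 and |y| = j − i ≥ 1.

2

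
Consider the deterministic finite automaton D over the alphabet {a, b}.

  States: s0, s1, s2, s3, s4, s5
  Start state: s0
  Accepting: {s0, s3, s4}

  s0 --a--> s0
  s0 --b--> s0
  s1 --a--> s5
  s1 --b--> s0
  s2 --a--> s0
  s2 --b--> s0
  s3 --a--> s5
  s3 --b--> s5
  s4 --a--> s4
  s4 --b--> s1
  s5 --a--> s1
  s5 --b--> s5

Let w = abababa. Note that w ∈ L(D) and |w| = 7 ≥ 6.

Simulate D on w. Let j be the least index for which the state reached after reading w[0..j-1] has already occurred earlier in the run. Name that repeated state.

s0

State sequence: s0 -a-> s0 -b-> s0 -a-> s0 -b-> s0 -a-> s0 -b-> s0 -a-> s0
First repeat at step 1: s0 was already visited.

The earliest repeat is at step j = 1: D is in s0, which it already visited at step i = 0.
With |Q| = 6, pigeonhole forces a state repeat no later than step 6; the substring read between the first and second visits to that state can be pumped.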